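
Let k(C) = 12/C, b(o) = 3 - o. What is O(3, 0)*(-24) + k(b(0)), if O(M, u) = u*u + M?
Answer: -68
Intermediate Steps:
O(M, u) = M + u² (O(M, u) = u² + M = M + u²)
O(3, 0)*(-24) + k(b(0)) = (3 + 0²)*(-24) + 12/(3 - 1*0) = (3 + 0)*(-24) + 12/(3 + 0) = 3*(-24) + 12/3 = -72 + 12*(⅓) = -72 + 4 = -68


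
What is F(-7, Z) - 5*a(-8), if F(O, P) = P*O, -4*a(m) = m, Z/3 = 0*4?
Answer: -10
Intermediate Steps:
Z = 0 (Z = 3*(0*4) = 3*0 = 0)
a(m) = -m/4
F(O, P) = O*P
F(-7, Z) - 5*a(-8) = -7*0 - (-5)*(-8)/4 = 0 - 5*2 = 0 - 10 = -10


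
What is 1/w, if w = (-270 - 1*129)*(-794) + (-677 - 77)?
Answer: 1/316052 ≈ 3.1640e-6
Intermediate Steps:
w = 316052 (w = (-270 - 129)*(-794) - 754 = -399*(-794) - 754 = 316806 - 754 = 316052)
1/w = 1/316052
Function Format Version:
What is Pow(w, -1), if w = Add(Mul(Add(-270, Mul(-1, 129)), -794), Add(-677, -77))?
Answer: Rational(1, 316052) ≈ 3.1640e-6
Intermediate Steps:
w = 316052 (w = Add(Mul(Add(-270, -129), -794), -754) = Add(Mul(-399, -794), -754) = Add(316806, -754) = 316052)
Pow(w, -1) = Pow(316052, -1) = Rational(1, 316052)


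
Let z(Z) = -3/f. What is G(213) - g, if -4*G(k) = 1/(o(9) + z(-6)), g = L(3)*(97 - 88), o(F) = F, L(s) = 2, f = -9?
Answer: -2019/112 ≈ -18.027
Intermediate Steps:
z(Z) = ⅓ (z(Z) = -3/(-9) = -3*(-⅑) = ⅓)
g = 18 (g = 2*(97 - 88) = 2*9 = 18)
G(k) = -3/112 (G(k) = -1/(4*(9 + ⅓)) = -1/(4*28/3) = -¼*3/28 = -3/112)
G(213) - g = -3/112 - 1*18 = -3/112 - 18 = -2019/112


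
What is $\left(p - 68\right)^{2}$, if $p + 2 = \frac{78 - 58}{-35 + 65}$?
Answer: $\frac{43264}{9} \approx 4807.1$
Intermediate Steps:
$p = - \frac{4}{3}$ ($p = -2 + \frac{78 - 58}{-35 + 65} = -2 + \frac{20}{30} = -2 + 20 \cdot \frac{1}{30} = -2 + \frac{2}{3} = - \frac{4}{3} \approx -1.3333$)
$\left(p - 68\right)^{2} = \left(- \frac{4}{3} - 68\right)^{2} = \left(- \frac{208}{3}\right)^{2} = \frac{43264}{9}$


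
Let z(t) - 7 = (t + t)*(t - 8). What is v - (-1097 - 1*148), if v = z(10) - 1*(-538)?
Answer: 1830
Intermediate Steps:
z(t) = 7 + 2*t*(-8 + t) (z(t) = 7 + (t + t)*(t - 8) = 7 + (2*t)*(-8 + t) = 7 + 2*t*(-8 + t))
v = 585 (v = (7 - 16*10 + 2*10²) - 1*(-538) = (7 - 160 + 2*100) + 538 = (7 - 160 + 200) + 538 = 47 + 538 = 585)
v - (-1097 - 1*148) = 585 - (-1097 - 1*148) = 585 - (-1097 - 148) = 585 - 1*(-1245) = 585 + 1245 = 1830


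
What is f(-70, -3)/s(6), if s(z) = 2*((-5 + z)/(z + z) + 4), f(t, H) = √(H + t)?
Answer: 6*I*√73/49 ≈ 1.0462*I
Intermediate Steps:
s(z) = 8 + (-5 + z)/z (s(z) = 2*((-5 + z)/((2*z)) + 4) = 2*((-5 + z)*(1/(2*z)) + 4) = 2*((-5 + z)/(2*z) + 4) = 2*(4 + (-5 + z)/(2*z)) = 8 + (-5 + z)/z)
f(-70, -3)/s(6) = √(-3 - 70)/(9 - 5/6) = √(-73)/(9 - 5*⅙) = (I*√73)/(9 - ⅚) = (I*√73)/(49/6) = (I*√73)*(6/49) = 6*I*√73/49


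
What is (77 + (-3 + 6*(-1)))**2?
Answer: 4624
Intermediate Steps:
(77 + (-3 + 6*(-1)))**2 = (77 + (-3 - 6))**2 = (77 - 9)**2 = 68**2 = 4624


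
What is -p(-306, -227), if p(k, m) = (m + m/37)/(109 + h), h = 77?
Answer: 4313/3441 ≈ 1.2534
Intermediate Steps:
p(k, m) = 19*m/3441 (p(k, m) = (m + m/37)/(109 + 77) = (m + m*(1/37))/186 = (m + m/37)*(1/186) = (38*m/37)*(1/186) = 19*m/3441)
-p(-306, -227) = -19*(-227)/3441 = -1*(-4313/3441) = 4313/3441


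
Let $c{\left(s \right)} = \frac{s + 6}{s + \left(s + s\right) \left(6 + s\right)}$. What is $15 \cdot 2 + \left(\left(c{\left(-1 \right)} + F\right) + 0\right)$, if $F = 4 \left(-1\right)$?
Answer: $\frac{281}{11} \approx 25.545$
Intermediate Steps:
$F = -4$
$c{\left(s \right)} = \frac{6 + s}{s + 2 s \left(6 + s\right)}$
$15 \cdot 2 + \left(\left(c{\left(-1 \right)} + F\right) + 0\right) = 15 \cdot 2 + \left(\left(\frac{6 - 1}{\left(-1\right) \left(13 + 2 \left(-1\right)\right)} - 4\right) + 0\right) = 30 + \left(\left(\left(-1\right) \frac{1}{13 - 2} \cdot 5 - 4\right) + 0\right) = 30 + \left(\left(\left(-1\right) \frac{1}{11} \cdot 5 - 4\right) + 0\right) = 30 + \left(\left(- \frac{5}{11} - 4\right) + 0\right) = 30 + \left(- \frac{49}{11} + 0\right) = 30 - \frac{49}{11} = \frac{281}{11}$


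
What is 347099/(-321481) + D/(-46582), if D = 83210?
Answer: -21459499814/7487613971 ≈ -2.8660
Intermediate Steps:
347099/(-321481) + D/(-46582) = 347099/(-321481) + 83210/(-46582) = 347099*(-1/321481) + 83210*(-1/46582) = -347099/321481 - 41605/23291 = -21459499814/7487613971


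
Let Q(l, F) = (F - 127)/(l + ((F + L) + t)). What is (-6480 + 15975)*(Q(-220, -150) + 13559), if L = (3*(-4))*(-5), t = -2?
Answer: 13390118025/104 ≈ 1.2875e+8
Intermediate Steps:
L = 60 (L = -12*(-5) = 60)
Q(l, F) = (-127 + F)/(58 + F + l) (Q(l, F) = (F - 127)/(l + ((F + 60) - 2)) = (-127 + F)/(l + ((60 + F) - 2)) = (-127 + F)/(l + (58 + F)) = (-127 + F)/(58 + F + l))
(-6480 + 15975)*(Q(-220, -150) + 13559) = (-6480 + 15975)*((-127 - 150)/(58 - 150 - 220) + 13559) = 9495*(-277/(-312) + 13559) = 9495*(-1/312*(-277) + 13559) = 9495*(277/312 + 13559) = 9495*(4230685/312) = 13390118025/104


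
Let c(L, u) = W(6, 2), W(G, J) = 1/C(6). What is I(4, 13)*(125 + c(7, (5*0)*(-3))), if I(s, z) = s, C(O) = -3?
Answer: 1496/3 ≈ 498.67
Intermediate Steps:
W(G, J) = -⅓ (W(G, J) = 1/(-3) = -⅓)
c(L, u) = -⅓
I(4, 13)*(125 + c(7, (5*0)*(-3))) = 4*(125 - ⅓) = 4*(374/3) = 1496/3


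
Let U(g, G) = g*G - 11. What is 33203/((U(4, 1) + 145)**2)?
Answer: 33203/19044 ≈ 1.7435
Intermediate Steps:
U(g, G) = -11 + G*g (U(g, G) = G*g - 11 = -11 + G*g)
33203/((U(4, 1) + 145)**2) = 33203/(((-11 + 1*4) + 145)**2) = 33203/(((-11 + 4) + 145)**2) = 33203/((-7 + 145)**2) = 33203/(138**2) = 33203/19044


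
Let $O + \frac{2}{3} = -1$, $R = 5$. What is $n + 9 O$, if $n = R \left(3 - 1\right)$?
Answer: $-5$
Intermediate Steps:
$n = 10$ ($n = 5 \left(3 - 1\right) = 5 \cdot 2 = 10$)
$O = - \frac{5}{3}$ ($O = - \frac{2}{3} - 1 = - \frac{5}{3} \approx -1.6667$)
$n + 9 O = 10 + 9 \left(- \frac{5}{3}\right) = 10 - 15 = -5$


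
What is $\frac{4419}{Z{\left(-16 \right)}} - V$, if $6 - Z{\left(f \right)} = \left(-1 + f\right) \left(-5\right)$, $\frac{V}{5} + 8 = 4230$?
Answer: $- \frac{1672109}{79} \approx -21166.0$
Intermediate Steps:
$V = 21110$ ($V = -40 + 5 \cdot 4230 = -40 + 21150 = 21110$)
$Z{\left(f \right)} = 1 + 5 f$ ($Z{\left(f \right)} = 6 - \left(-1 + f\right) \left(-5\right) = 6 - \left(5 - 5 f\right) = 6 + \left(-5 + 5 f\right) = 1 + 5 f$)
$\frac{4419}{Z{\left(-16 \right)}} - V = \frac{4419}{1 + 5 \left(-16\right)} - 21110 = \frac{4419}{1 - 80} - 21110 = \frac{4419}{-79} - 21110 = 4419 \left(- \frac{1}{79}\right) - 21110 = - \frac{4419}{79} - 21110 = - \frac{1672109}{79}$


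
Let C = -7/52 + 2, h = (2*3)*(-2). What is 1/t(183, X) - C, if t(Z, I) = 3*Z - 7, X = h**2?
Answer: -26261/14092 ≈ -1.8635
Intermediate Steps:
h = -12 (h = 6*(-2) = -12)
X = 144 (X = (-12)**2 = 144)
t(Z, I) = -7 + 3*Z
C = 97/52 (C = -7*1/52 + 2 = -7/52 + 2 = 97/52 ≈ 1.8654)
1/t(183, X) - C = 1/(-7 + 3*183) - 1*97/52 = 1/(-7 + 549) - 97/52 = 1/542 - 97/52 = -26261/14092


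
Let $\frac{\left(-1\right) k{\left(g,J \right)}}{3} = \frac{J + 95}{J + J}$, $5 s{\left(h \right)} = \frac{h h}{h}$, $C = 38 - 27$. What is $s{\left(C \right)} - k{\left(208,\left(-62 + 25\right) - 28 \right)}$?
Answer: $\frac{98}{65} \approx 1.5077$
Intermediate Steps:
$C = 11$
$s{\left(h \right)} = \frac{h}{5}$ ($s{\left(h \right)} = \frac{h h \frac{1}{h}}{5} = \frac{h^{2} \frac{1}{h}}{5} = \frac{h}{5}$)
$k{\left(g,J \right)} = - \frac{3 \left(95 + J\right)}{2 J}$ ($k{\left(g,J \right)} = - 3 \frac{J + 95}{J + J} = - 3 \frac{95 + J}{2 J} = - \frac{3 \left(95 + J\right)}{2 J}$)
$s{\left(C \right)} - k{\left(208,\left(-62 + 25\right) - 28 \right)} = \frac{1}{5} \cdot 11 - \frac{3 \left(-95 - \left(\left(-62 + 25\right) - 28\right)\right)}{2 \left(\left(-62 + 25\right) - 28\right)} = \frac{11}{5} - \frac{3 \left(-95 - \left(-37 - 28\right)\right)}{2 \left(-37 - 28\right)} = \frac{11}{5} - \frac{3 \left(-95 - -65\right)}{2 \left(-65\right)} = \frac{11}{5} - \frac{3}{2} \left(- \frac{1}{65}\right) \left(-95 + 65\right) = \frac{11}{5} - \frac{3}{2} \left(- \frac{1}{65}\right) \left(-30\right) = \frac{11}{5} - \frac{9}{13} = \frac{98}{65}$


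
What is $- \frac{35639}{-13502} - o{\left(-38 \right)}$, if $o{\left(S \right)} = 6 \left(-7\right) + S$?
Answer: $\frac{7107}{86} \approx 82.64$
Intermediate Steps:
$o{\left(S \right)} = -42 + S$
$- \frac{35639}{-13502} - o{\left(-38 \right)} = - \frac{35639}{-13502} - \left(-42 - 38\right) = \left(-35639\right) \left(- \frac{1}{13502}\right) - -80 = \frac{227}{86} + 80 = \frac{7107}{86}$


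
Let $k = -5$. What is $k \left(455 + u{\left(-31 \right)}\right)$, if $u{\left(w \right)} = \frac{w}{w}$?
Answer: $-2280$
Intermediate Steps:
$u{\left(w \right)} = 1$
$k \left(455 + u{\left(-31 \right)}\right) = - 5 \left(455 + 1\right) = \left(-5\right) 456 = -2280$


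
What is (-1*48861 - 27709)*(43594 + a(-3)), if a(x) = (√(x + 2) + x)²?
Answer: -3338605140 + 459420*I ≈ -3.3386e+9 + 4.5942e+5*I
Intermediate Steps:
a(x) = (x + √(2 + x))² (a(x) = (√(2 + x) + x)² = (x + √(2 + x))²)
(-1*48861 - 27709)*(43594 + a(-3)) = (-1*48861 - 27709)*(43594 + (-3 + √(2 - 3))²) = (-48861 - 27709)*(43594 + (-3 + √(-1))²) = -76570*(43594 + (-3 + I)²) = -3337992580 - 76570*(-3 + I)²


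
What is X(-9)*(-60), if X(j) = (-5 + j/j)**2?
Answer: -960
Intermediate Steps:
X(j) = 16 (X(j) = (-5 + 1)**2 = (-4)**2 = 16)
X(-9)*(-60) = 16*(-60) = -960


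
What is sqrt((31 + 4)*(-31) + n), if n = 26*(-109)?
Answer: I*sqrt(3919) ≈ 62.602*I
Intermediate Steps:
n = -2834
sqrt((31 + 4)*(-31) + n) = sqrt((31 + 4)*(-31) - 2834) = sqrt(35*(-31) - 2834) = sqrt(-1085 - 2834) = sqrt(-3919) = I*sqrt(3919)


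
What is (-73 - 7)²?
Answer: 6400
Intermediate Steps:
(-73 - 7)² = (-80)² = 6400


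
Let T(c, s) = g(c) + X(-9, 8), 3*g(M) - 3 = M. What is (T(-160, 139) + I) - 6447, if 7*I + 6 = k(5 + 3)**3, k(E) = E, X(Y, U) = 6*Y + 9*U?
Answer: -134590/21 ≈ -6409.0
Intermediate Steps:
g(M) = 1 + M/3
T(c, s) = 19 + c/3 (T(c, s) = (1 + c/3) + (6*(-9) + 9*8) = (1 + c/3) + (-54 + 72) = (1 + c/3) + 18 = 19 + c/3)
I = 506/7 (I = -6/7 + (5 + 3)**3/7 = -6/7 + (1/7)*8**3 = -6/7 + (1/7)*512 = -6/7 + 512/7 = 506/7 ≈ 72.286)
(T(-160, 139) + I) - 6447 = ((19 + (1/3)*(-160)) + 506/7) - 6447 = ((19 - 160/3) + 506/7) - 6447 = (-103/3 + 506/7) - 6447 = 797/21 - 6447 = -134590/21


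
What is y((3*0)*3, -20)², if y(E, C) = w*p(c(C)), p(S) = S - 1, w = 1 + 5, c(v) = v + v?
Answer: 60516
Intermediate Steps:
c(v) = 2*v
w = 6
p(S) = -1 + S
y(E, C) = -6 + 12*C (y(E, C) = 6*(-1 + 2*C) = -6 + 12*C)
y((3*0)*3, -20)² = (-6 + 12*(-20))² = (-6 - 240)² = (-246)² = 60516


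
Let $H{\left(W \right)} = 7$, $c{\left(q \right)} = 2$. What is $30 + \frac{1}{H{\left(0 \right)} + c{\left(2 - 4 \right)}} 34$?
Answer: $\frac{304}{9} \approx 33.778$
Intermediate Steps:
$30 + \frac{1}{H{\left(0 \right)} + c{\left(2 - 4 \right)}} 34 = 30 + \frac{1}{7 + 2} \cdot 34 = 30 + \frac{1}{9} \cdot 34 = 30 + \frac{34}{9} = \frac{304}{9}$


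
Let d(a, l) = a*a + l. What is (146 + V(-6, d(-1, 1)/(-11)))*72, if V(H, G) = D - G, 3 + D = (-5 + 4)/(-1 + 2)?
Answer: 112608/11 ≈ 10237.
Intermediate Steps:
d(a, l) = l + a² (d(a, l) = a² + l = l + a²)
D = -4 (D = -3 + (-5 + 4)/(-1 + 2) = -3 - 1/1 = -3 - 1*1 = -3 - 1 = -4)
V(H, G) = -4 - G
(146 + V(-6, d(-1, 1)/(-11)))*72 = (146 + (-4 - (1 + (-1)²)/(-11)))*72 = (146 + (-4 - (1 + 1)*(-1)/11))*72 = (146 + (-4 - 2*(-1)/11))*72 = (146 + (-4 - 1*(-2/11)))*72 = (146 + (-4 + 2/11))*72 = (146 - 42/11)*72 = (1564/11)*72 = 112608/11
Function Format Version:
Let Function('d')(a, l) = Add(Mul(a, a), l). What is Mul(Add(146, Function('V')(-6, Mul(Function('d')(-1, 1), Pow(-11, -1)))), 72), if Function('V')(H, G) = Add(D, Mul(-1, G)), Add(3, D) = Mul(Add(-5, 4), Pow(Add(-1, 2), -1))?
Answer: Rational(112608, 11) ≈ 10237.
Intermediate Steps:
Function('d')(a, l) = Add(l, Pow(a, 2)) (Function('d')(a, l) = Add(Pow(a, 2), l) = Add(l, Pow(a, 2)))
D = -4 (D = Add(-3, Mul(Add(-5, 4), Pow(Add(-1, 2), -1))) = Add(-3, Mul(-1, Pow(1, -1))) = Add(-3, Mul(-1, 1)) = Add(-3, -1) = -4)
Function('V')(H, G) = Add(-4, Mul(-1, G))
Mul(Add(146, Function('V')(-6, Mul(Function('d')(-1, 1), Pow(-11, -1)))), 72) = Mul(Add(146, Add(-4, Mul(-1, Mul(Add(1, Pow(-1, 2)), Pow(-11, -1))))), 72) = Mul(Add(146, Add(-4, Mul(-1, Mul(Add(1, 1), Rational(-1, 11))))), 72) = Mul(Add(146, Add(-4, Mul(-1, Mul(2, Rational(-1, 11))))), 72) = Mul(Add(146, Add(-4, Mul(-1, Rational(-2, 11)))), 72) = Mul(Add(146, Add(-4, Rational(2, 11))), 72) = Mul(Add(146, Rational(-42, 11)), 72) = Mul(Rational(1564, 11), 72) = Rational(112608, 11)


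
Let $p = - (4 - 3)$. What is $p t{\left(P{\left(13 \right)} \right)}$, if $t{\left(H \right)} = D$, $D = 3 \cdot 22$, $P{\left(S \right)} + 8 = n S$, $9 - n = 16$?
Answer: $-66$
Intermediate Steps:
$n = -7$ ($n = 9 - 16 = -7$)
$P{\left(S \right)} = -8 - 7 S$
$p = -1$ ($p = \left(-1\right) 1 = -1$)
$D = 66$
$t{\left(H \right)} = 66$
$p t{\left(P{\left(13 \right)} \right)} = \left(-1\right) 66 = -66$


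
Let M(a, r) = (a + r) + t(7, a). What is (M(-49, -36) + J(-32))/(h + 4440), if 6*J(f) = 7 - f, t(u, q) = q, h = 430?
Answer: -51/1948 ≈ -0.026181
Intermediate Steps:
M(a, r) = r + 2*a (M(a, r) = (a + r) + a = r + 2*a)
J(f) = 7/6 - f/6 (J(f) = (7 - f)/6 = 7/6 - f/6)
(M(-49, -36) + J(-32))/(h + 4440) = ((-36 + 2*(-49)) + (7/6 - ⅙*(-32)))/(430 + 4440) = ((-36 - 98) + (7/6 + 16/3))/4870 = (-134 + 13/2)*(1/4870) = -255/2*1/4870 = -51/1948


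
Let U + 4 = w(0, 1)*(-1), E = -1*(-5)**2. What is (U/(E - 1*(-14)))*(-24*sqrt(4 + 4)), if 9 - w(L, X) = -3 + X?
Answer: -720*sqrt(2)/11 ≈ -92.567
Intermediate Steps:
w(L, X) = 12 - X (w(L, X) = 9 - (-3 + X) = 9 + (3 - X) = 12 - X)
E = -25 (E = -1*25 = -25)
U = -15 (U = -4 + (12 - 1*1)*(-1) = -4 + (12 - 1)*(-1) = -4 + 11*(-1) = -4 - 11 = -15)
(U/(E - 1*(-14)))*(-24*sqrt(4 + 4)) = (-15/(-25 - 1*(-14)))*(-24*sqrt(4 + 4)) = (-15/(-25 + 14))*(-48*sqrt(2)) = (-15/(-11))*(-48*sqrt(2)) = (-15*(-1/11))*(-48*sqrt(2)) = 15*(-48*sqrt(2))/11 = -720*sqrt(2)/11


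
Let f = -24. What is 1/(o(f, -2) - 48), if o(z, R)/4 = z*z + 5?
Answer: 1/2276 ≈ 0.00043937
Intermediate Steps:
o(z, R) = 20 + 4*z² (o(z, R) = 4*(z*z + 5) = 4*(z² + 5) = 4*(5 + z²) = 20 + 4*z²)
1/(o(f, -2) - 48) = 1/((20 + 4*(-24)²) - 48) = 1/((20 + 4*576) - 48) = 1/((20 + 2304) - 48) = 1/(2324 - 48) = 1/2276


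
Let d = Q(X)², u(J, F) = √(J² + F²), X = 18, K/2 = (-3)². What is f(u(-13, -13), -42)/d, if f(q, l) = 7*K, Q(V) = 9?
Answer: 14/9 ≈ 1.5556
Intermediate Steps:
K = 18 (K = 2*(-3)² = 2*9 = 18)
u(J, F) = √(F² + J²)
f(q, l) = 126 (f(q, l) = 7*18 = 126)
d = 81 (d = 9² = 81)
f(u(-13, -13), -42)/d = 126/81 = 126*(1/81) = 14/9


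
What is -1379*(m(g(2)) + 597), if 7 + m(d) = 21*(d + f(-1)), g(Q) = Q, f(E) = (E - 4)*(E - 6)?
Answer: -1885093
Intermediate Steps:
f(E) = (-6 + E)*(-4 + E) (f(E) = (-4 + E)*(-6 + E) = (-6 + E)*(-4 + E))
m(d) = 728 + 21*d (m(d) = -7 + 21*(d + (24 + (-1)² - 10*(-1))) = -7 + 21*(d + (24 + 1 + 10)) = -7 + 21*(d + 35) = -7 + 21*(35 + d) = -7 + (735 + 21*d) = 728 + 21*d)
-1379*(m(g(2)) + 597) = -1379*((728 + 21*2) + 597) = -1379*((728 + 42) + 597) = -1379*(770 + 597) = -1379*1367 = -1885093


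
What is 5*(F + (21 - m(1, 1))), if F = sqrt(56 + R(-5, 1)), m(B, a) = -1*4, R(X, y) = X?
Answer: 125 + 5*sqrt(51) ≈ 160.71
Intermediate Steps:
m(B, a) = -4
F = sqrt(51) (F = sqrt(56 - 5) = sqrt(51) ≈ 7.1414)
5*(F + (21 - m(1, 1))) = 5*(sqrt(51) + (21 - 1*(-4))) = 5*(sqrt(51) + (21 + 4)) = 5*(sqrt(51) + 25) = 5*(25 + sqrt(51)) = 125 + 5*sqrt(51)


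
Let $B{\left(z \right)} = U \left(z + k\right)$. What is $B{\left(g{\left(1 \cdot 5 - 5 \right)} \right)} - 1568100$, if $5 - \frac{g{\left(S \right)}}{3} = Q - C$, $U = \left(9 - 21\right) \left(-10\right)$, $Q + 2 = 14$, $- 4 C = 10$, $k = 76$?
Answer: $-1562400$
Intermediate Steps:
$C = - \frac{5}{2}$ ($C = \left(- \frac{1}{4}\right) 10 = - \frac{5}{2} \approx -2.5$)
$Q = 12$ ($Q = -2 + 14 = 12$)
$U = 120$ ($U = \left(-12\right) \left(-10\right) = 120$)
$g{\left(S \right)} = - \frac{57}{2}$ ($g{\left(S \right)} = 15 - 3 \left(12 - - \frac{5}{2}\right) = 15 - 3 \left(12 + \frac{5}{2}\right) = 15 - \frac{87}{2} = - \frac{57}{2}$)
$B{\left(z \right)} = 9120 + 120 z$ ($B{\left(z \right)} = 120 \left(z + 76\right) = 120 \left(76 + z\right) = 9120 + 120 z$)
$B{\left(g{\left(1 \cdot 5 - 5 \right)} \right)} - 1568100 = \left(9120 + 120 \left(- \frac{57}{2}\right)\right) - 1568100 = \left(9120 - 3420\right) - 1568100 = 5700 - 1568100 = -1562400$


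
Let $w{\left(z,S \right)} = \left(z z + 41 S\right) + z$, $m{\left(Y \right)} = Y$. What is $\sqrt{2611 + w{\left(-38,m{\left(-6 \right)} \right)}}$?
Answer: $3 \sqrt{419} \approx 61.408$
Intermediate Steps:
$w{\left(z,S \right)} = z + z^{2} + 41 S$ ($w{\left(z,S \right)} = \left(z^{2} + 41 S\right) + z = z + z^{2} + 41 S$)
$\sqrt{2611 + w{\left(-38,m{\left(-6 \right)} \right)}} = \sqrt{2611 + \left(-38 + \left(-38\right)^{2} + 41 \left(-6\right)\right)} = \sqrt{2611 - -1160} = \sqrt{2611 + 1160} = \sqrt{3771} = 3 \sqrt{419}$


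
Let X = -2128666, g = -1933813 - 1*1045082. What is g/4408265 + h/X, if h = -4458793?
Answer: 2662893724015/1876744764898 ≈ 1.4189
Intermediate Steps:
g = -2978895 (g = -1933813 - 1045082 = -2978895)
g/4408265 + h/X = -2978895/4408265 - 4458793/(-2128666) = -2978895*1/4408265 - 4458793*(-1/2128666) = -595779/881653 + 4458793/2128666 = 2662893724015/1876744764898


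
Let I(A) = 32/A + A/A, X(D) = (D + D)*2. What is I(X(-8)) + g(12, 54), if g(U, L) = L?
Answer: 54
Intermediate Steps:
X(D) = 4*D (X(D) = (2*D)*2 = 4*D)
I(A) = 1 + 32/A (I(A) = 32/A + 1 = 1 + 32/A)
I(X(-8)) + g(12, 54) = (32 + 4*(-8))/((4*(-8))) + 54 = (32 - 32)/(-32) + 54 = -1/32*0 + 54 = 0 + 54 = 54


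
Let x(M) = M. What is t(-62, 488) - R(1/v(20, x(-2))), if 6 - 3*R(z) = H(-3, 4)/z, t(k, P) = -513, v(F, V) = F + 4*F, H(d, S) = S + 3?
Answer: -845/3 ≈ -281.67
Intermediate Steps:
H(d, S) = 3 + S
v(F, V) = 5*F
R(z) = 2 - 7/(3*z) (R(z) = 2 - (3 + 4)/(3*z) = 2 - 7/(3*z))
t(-62, 488) - R(1/v(20, x(-2))) = -513 - (2 - 7*5*20/3) = -513 - (2 - 7/(3*(1/100))) = -513 - (2 - 7/(3*1/100)) = -513 - (2 - 7/3*100) = -513 - (2 - 700/3) = -513 - 1*(-694/3) = -513 + 694/3 = -845/3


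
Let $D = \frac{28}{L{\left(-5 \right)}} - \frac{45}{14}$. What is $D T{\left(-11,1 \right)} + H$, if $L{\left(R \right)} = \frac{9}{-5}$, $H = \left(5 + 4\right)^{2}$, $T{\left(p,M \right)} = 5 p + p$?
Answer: $\frac{27716}{21} \approx 1319.8$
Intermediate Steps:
$T{\left(p,M \right)} = 6 p$
$H = 81$ ($H = 9^{2} = 81$)
$L{\left(R \right)} = - \frac{9}{5}$ ($L{\left(R \right)} = 9 \left(- \frac{1}{5}\right) = - \frac{9}{5}$)
$D = - \frac{2365}{126}$ ($D = \frac{28}{- \frac{9}{5}} - \frac{45}{14} = 28 \left(- \frac{5}{9}\right) - \frac{45}{14} = - \frac{140}{9} - \frac{45}{14} = - \frac{2365}{126} \approx -18.77$)
$D T{\left(-11,1 \right)} + H = - \frac{2365 \cdot 6 \left(-11\right)}{126} + 81 = \left(- \frac{2365}{126}\right) \left(-66\right) + 81 = \frac{26015}{21} + 81 = \frac{27716}{21}$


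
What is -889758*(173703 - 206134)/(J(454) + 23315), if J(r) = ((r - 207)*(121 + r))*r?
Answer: 28855741698/64502665 ≈ 447.36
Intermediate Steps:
J(r) = r*(-207 + r)*(121 + r) (J(r) = ((-207 + r)*(121 + r))*r = r*(-207 + r)*(121 + r))
-889758*(173703 - 206134)/(J(454) + 23315) = -889758*(173703 - 206134)/(454*(-25047 + 454² - 86*454) + 23315) = -889758*(-32431/(454*(-25047 + 206116 - 39044) + 23315)) = -889758*(-32431/(454*142025 + 23315)) = -889758*(-32431/(64479350 + 23315)) = -889758/(64502665*(-1/32431)) = -889758/(-64502665/32431) = -889758*(-32431/64502665) = 28855741698/64502665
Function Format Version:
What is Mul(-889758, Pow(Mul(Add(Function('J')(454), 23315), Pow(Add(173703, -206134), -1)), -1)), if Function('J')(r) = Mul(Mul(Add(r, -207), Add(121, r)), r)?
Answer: Rational(28855741698, 64502665) ≈ 447.36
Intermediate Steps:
Function('J')(r) = Mul(r, Add(-207, r), Add(121, r)) (Function('J')(r) = Mul(Mul(Add(-207, r), Add(121, r)), r) = Mul(r, Add(-207, r), Add(121, r)))
Mul(-889758, Pow(Mul(Add(Function('J')(454), 23315), Pow(Add(173703, -206134), -1)), -1)) = Mul(-889758, Pow(Mul(Add(Mul(454, Add(-25047, Pow(454, 2), Mul(-86, 454))), 23315), Pow(Add(173703, -206134), -1)), -1)) = Mul(-889758, Pow(Mul(Add(Mul(454, Add(-25047, 206116, -39044)), 23315), Pow(-32431, -1)), -1)) = Mul(-889758, Pow(Mul(Add(Mul(454, 142025), 23315), Rational(-1, 32431)), -1)) = Mul(-889758, Pow(Mul(Add(64479350, 23315), Rational(-1, 32431)), -1)) = Mul(-889758, Pow(Mul(64502665, Rational(-1, 32431)), -1)) = Mul(-889758, Pow(Rational(-64502665, 32431), -1)) = Mul(-889758, Rational(-32431, 64502665)) = Rational(28855741698, 64502665)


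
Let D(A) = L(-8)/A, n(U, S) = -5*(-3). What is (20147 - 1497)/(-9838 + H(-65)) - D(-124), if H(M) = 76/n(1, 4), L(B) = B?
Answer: -4483619/2286157 ≈ -1.9612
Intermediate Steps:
n(U, S) = 15
D(A) = -8/A
H(M) = 76/15
(20147 - 1497)/(-9838 + H(-65)) - D(-124) = (20147 - 1497)/(-9838 + 76/15) - (-8)/(-124) = 18650/(-147494/15) - (-8)*(-1)/124 = 18650*(-15/147494) - 1*2/31 = -139875/73747 - 2/31 = -4483619/2286157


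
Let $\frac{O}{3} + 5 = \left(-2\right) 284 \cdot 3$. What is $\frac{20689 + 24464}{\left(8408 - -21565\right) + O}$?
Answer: $\frac{15051}{8282} \approx 1.8173$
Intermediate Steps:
$O = -5127$ ($O = -15 + 3 \left(-2\right) 284 \cdot 3 = -15 + 3 \left(\left(-568\right) 3\right) = -15 + 3 \left(-1704\right) = -15 - 5112 = -5127$)
$\frac{20689 + 24464}{\left(8408 - -21565\right) + O} = \frac{20689 + 24464}{\left(8408 - -21565\right) - 5127} = \frac{45153}{\left(8408 + 21565\right) - 5127} = \frac{45153}{29973 - 5127} = \frac{45153}{24846} = 45153 \cdot \frac{1}{24846} = \frac{15051}{8282}$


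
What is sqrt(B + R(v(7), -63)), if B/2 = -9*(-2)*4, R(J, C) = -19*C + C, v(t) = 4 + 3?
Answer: 3*sqrt(142) ≈ 35.749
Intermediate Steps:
v(t) = 7
R(J, C) = -18*C
B = 144 (B = 2*(-9*(-2)*4) = 2*(18*4) = 2*72 = 144)
sqrt(B + R(v(7), -63)) = sqrt(144 - 18*(-63)) = sqrt(144 + 1134) = sqrt(1278) = 3*sqrt(142)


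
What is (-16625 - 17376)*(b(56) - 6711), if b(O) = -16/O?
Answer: 1597332979/7 ≈ 2.2819e+8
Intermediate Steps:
(-16625 - 17376)*(b(56) - 6711) = (-16625 - 17376)*(-16/56 - 6711) = -34001*(-16*1/56 - 6711) = -34001*(-2/7 - 6711) = -34001*(-46979/7) = 1597332979/7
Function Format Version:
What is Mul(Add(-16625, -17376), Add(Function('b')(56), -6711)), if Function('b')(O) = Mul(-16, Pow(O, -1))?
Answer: Rational(1597332979, 7) ≈ 2.2819e+8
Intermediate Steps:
Mul(Add(-16625, -17376), Add(Function('b')(56), -6711)) = Mul(Add(-16625, -17376), Add(Mul(-16, Pow(56, -1)), -6711)) = Mul(-34001, Add(Mul(-16, Rational(1, 56)), -6711)) = Mul(-34001, Add(Rational(-2, 7), -6711)) = Mul(-34001, Rational(-46979, 7)) = Rational(1597332979, 7)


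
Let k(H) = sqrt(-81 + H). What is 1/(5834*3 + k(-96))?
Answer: 5834/102106727 - I*sqrt(177)/306320181 ≈ 5.7136e-5 - 4.3432e-8*I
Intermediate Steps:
1/(5834*3 + k(-96)) = 1/(5834*3 + sqrt(-81 - 96)) = 1/(17502 + sqrt(-177)) = 1/(17502 + I*sqrt(177))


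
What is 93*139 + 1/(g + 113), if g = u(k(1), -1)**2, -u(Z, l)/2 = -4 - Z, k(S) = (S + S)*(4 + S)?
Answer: 11595520/897 ≈ 12927.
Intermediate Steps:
k(S) = 2*S*(4 + S) (k(S) = (2*S)*(4 + S) = 2*S*(4 + S))
u(Z, l) = 8 + 2*Z (u(Z, l) = -2*(-4 - Z) = 8 + 2*Z)
g = 784 (g = (8 + 2*(2*1*(4 + 1)))**2 = (8 + 2*(2*1*5))**2 = (8 + 2*10)**2 = (8 + 20)**2 = 28**2 = 784)
93*139 + 1/(g + 113) = 93*139 + 1/(784 + 113) = 12927 + 1/897 = 11595520/897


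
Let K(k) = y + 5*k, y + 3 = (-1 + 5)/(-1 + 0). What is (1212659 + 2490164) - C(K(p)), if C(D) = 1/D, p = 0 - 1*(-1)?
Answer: 7405647/2 ≈ 3.7028e+6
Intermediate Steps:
y = -7 (y = -3 + (-1 + 5)/(-1 + 0) = -3 + 4/(-1) = -3 + 4*(-1) = -3 - 4 = -7)
p = 1 (p = 0 + 1 = 1)
K(k) = -7 + 5*k
(1212659 + 2490164) - C(K(p)) = (1212659 + 2490164) - 1/(-7 + 5*1) = 3702823 - 1/(-7 + 5) = 3702823 - 1/(-2) = 3702823 - 1*(-½) = 3702823 + ½ = 7405647/2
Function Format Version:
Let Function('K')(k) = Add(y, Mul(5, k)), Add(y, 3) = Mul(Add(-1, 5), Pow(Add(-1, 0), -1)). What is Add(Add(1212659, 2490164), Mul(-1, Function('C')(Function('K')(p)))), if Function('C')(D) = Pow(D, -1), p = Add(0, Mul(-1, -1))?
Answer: Rational(7405647, 2) ≈ 3.7028e+6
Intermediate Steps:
y = -7 (y = Add(-3, Mul(Add(-1, 5), Pow(Add(-1, 0), -1))) = Add(-3, Mul(4, Pow(-1, -1))) = Add(-3, Mul(4, -1)) = Add(-3, -4) = -7)
p = 1 (p = Add(0, 1) = 1)
Function('K')(k) = Add(-7, Mul(5, k))
Add(Add(1212659, 2490164), Mul(-1, Function('C')(Function('K')(p)))) = Add(Add(1212659, 2490164), Mul(-1, Pow(Add(-7, Mul(5, 1)), -1))) = Add(3702823, Mul(-1, Pow(Add(-7, 5), -1))) = Add(3702823, Mul(-1, Pow(-2, -1))) = Add(3702823, Mul(-1, Rational(-1, 2))) = Add(3702823, Rational(1, 2)) = Rational(7405647, 2)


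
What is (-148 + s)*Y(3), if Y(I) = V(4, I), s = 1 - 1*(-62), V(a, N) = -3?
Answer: 255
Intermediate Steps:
s = 63 (s = 1 + 62 = 63)
Y(I) = -3
(-148 + s)*Y(3) = (-148 + 63)*(-3) = -85*(-3) = 255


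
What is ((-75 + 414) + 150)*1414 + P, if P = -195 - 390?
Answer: 690861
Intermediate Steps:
P = -585
((-75 + 414) + 150)*1414 + P = ((-75 + 414) + 150)*1414 - 585 = (339 + 150)*1414 - 585 = 489*1414 - 585 = 691446 - 585 = 690861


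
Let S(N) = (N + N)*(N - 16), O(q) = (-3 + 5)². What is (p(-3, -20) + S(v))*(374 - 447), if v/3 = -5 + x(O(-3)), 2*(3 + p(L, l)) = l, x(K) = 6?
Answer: 6643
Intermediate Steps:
O(q) = 4 (O(q) = 2² = 4)
p(L, l) = -3 + l/2
v = 3 (v = 3*(-5 + 6) = 3*1 = 3)
S(N) = 2*N*(-16 + N) (S(N) = (2*N)*(-16 + N) = 2*N*(-16 + N))
(p(-3, -20) + S(v))*(374 - 447) = ((-3 + (½)*(-20)) + 2*3*(-16 + 3))*(374 - 447) = ((-3 - 10) + 2*3*(-13))*(-73) = (-13 - 78)*(-73) = -91*(-73) = 6643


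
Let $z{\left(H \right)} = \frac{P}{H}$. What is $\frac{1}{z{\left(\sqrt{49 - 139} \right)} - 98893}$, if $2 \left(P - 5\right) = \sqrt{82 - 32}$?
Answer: $\frac{6 i}{\sqrt{5} + \sqrt{10} - 593358 i} \approx -1.0112 \cdot 10^{-5} + 9.1998 \cdot 10^{-11} i$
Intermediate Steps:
$P = 5 + \frac{5 \sqrt{2}}{2}$ ($P = 5 + \frac{\sqrt{82 - 32}}{2} = 5 + \frac{\sqrt{50}}{2} = 5 + \frac{5 \sqrt{2}}{2} \approx 8.5355$)
$z{\left(H \right)} = \frac{5 + \frac{5 \sqrt{2}}{2}}{H}$
$\frac{1}{z{\left(\sqrt{49 - 139} \right)} - 98893} = \frac{1}{\frac{5 \left(2 + \sqrt{2}\right)}{2 \sqrt{49 - 139}} - 98893} = \frac{1}{\frac{5 \left(2 + \sqrt{2}\right)}{2 \sqrt{-90}} - 98893} = \frac{1}{\frac{5 \left(2 + \sqrt{2}\right)}{2 \cdot 3 i \sqrt{10}} - 98893} = \frac{1}{\frac{5 \left(- \frac{i \sqrt{10}}{30}\right) \left(2 + \sqrt{2}\right)}{2} - 98893} = \frac{1}{- \frac{i \sqrt{10} \left(2 + \sqrt{2}\right)}{12} - 98893} = \frac{1}{-98893 - \frac{i \sqrt{10} \left(2 + \sqrt{2}\right)}{12}}$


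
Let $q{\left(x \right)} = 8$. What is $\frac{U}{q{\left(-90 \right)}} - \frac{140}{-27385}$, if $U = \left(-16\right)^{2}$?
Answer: $\frac{175292}{5477} \approx 32.005$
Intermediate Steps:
$U = 256$
$\frac{U}{q{\left(-90 \right)}} - \frac{140}{-27385} = \frac{256}{8} - \frac{140}{-27385} = 256 \cdot \frac{1}{8} - - \frac{28}{5477} = 32 + \frac{28}{5477} = \frac{175292}{5477}$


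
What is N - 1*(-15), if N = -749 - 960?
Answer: -1694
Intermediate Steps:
N = -1709
N - 1*(-15) = -1709 - 1*(-15) = -1709 + 15 = -1694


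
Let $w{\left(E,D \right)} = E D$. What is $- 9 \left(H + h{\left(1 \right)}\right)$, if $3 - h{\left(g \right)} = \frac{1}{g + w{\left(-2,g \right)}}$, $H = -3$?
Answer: $-9$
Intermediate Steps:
$w{\left(E,D \right)} = D E$
$h{\left(g \right)} = 3 + \frac{1}{g}$ ($h{\left(g \right)} = 3 - \frac{1}{g + g \left(-2\right)} = 3 - \frac{1}{g - 2 g} = 3 - \frac{1}{\left(-1\right) g} = 3 - - \frac{1}{g} = 3 + \frac{1}{g}$)
$- 9 \left(H + h{\left(1 \right)}\right) = - 9 \left(-3 + \left(3 + 1^{-1}\right)\right) = - 9 \left(-3 + \left(3 + 1\right)\right) = - 9 \left(-3 + 4\right) = \left(-9\right) 1 = -9$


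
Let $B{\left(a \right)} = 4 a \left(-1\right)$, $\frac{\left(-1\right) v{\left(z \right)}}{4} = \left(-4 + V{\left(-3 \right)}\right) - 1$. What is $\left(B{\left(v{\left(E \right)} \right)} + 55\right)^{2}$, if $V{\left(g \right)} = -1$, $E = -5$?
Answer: $1681$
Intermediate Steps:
$v{\left(z \right)} = 24$ ($v{\left(z \right)} = - 4 \left(\left(-4 - 1\right) - 1\right) = - 4 \left(-5 - 1\right) = \left(-4\right) \left(-6\right) = 24$)
$B{\left(a \right)} = - 4 a$
$\left(B{\left(v{\left(E \right)} \right)} + 55\right)^{2} = \left(\left(-4\right) 24 + 55\right)^{2} = \left(-96 + 55\right)^{2} = \left(-41\right)^{2} = 1681$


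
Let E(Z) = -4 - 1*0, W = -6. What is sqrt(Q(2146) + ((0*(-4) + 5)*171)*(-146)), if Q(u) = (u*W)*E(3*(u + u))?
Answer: 11*I*sqrt(606) ≈ 270.79*I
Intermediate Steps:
E(Z) = -4 (E(Z) = -4 + 0 = -4)
Q(u) = 24*u (Q(u) = (u*(-6))*(-4) = -6*u*(-4) = 24*u)
sqrt(Q(2146) + ((0*(-4) + 5)*171)*(-146)) = sqrt(24*2146 + ((0*(-4) + 5)*171)*(-146)) = sqrt(51504 + ((0 + 5)*171)*(-146)) = sqrt(51504 + (5*171)*(-146)) = sqrt(51504 + 855*(-146)) = sqrt(51504 - 124830) = sqrt(-73326) = 11*I*sqrt(606)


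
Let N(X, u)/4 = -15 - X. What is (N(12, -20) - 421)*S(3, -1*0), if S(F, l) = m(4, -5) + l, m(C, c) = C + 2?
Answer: -3174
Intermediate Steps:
m(C, c) = 2 + C
S(F, l) = 6 + l (S(F, l) = (2 + 4) + l = 6 + l)
N(X, u) = -60 - 4*X (N(X, u) = 4*(-15 - X) = -60 - 4*X)
(N(12, -20) - 421)*S(3, -1*0) = ((-60 - 4*12) - 421)*(6 - 1*0) = ((-60 - 48) - 421)*(6 + 0) = (-108 - 421)*6 = -529*6 = -3174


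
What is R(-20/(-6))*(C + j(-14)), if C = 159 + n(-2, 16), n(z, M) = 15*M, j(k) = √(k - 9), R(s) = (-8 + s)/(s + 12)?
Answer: -2793/23 - 7*I*√23/23 ≈ -121.43 - 1.4596*I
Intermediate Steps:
R(s) = (-8 + s)/(12 + s)
j(k) = √(-9 + k)
C = 399 (C = 159 + 15*16 = 159 + 240 = 399)
R(-20/(-6))*(C + j(-14)) = ((-8 - 20/(-6))/(12 - 20/(-6)))*(399 + √(-9 - 14)) = ((-8 - 20*(-⅙))/(12 - 20*(-⅙)))*(399 + √(-23)) = ((-8 + 10/3)/(12 + 10/3))*(399 + I*√23) = (-14/3/(46/3))*(399 + I*√23) = ((3/46)*(-14/3))*(399 + I*√23) = -7*(399 + I*√23)/23 = -2793/23 - 7*I*√23/23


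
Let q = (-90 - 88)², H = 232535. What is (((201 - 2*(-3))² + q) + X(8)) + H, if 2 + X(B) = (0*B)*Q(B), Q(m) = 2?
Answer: 307066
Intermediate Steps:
X(B) = -2 (X(B) = -2 + (0*B)*2 = -2 + 0*2 = -2 + 0 = -2)
q = 31684 (q = (-178)² = 31684)
(((201 - 2*(-3))² + q) + X(8)) + H = (((201 - 2*(-3))² + 31684) - 2) + 232535 = (((201 + 6)² + 31684) - 2) + 232535 = ((207² + 31684) - 2) + 232535 = ((42849 + 31684) - 2) + 232535 = (74533 - 2) + 232535 = 74531 + 232535 = 307066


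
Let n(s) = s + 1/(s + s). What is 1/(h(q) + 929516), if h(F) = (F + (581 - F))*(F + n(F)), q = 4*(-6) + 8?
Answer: 32/29148987 ≈ 1.0978e-6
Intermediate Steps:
n(s) = s + 1/(2*s)
q = -16 (q = -24 + 8 = -16)
h(F) = 1162*F + 581/(2*F) (h(F) = (F + (581 - F))*(F + (F + 1/(2*F))) = 581*(1/(2*F) + 2*F) = 1162*F + 581/(2*F))
1/(h(q) + 929516) = 1/((1162*(-16) + (581/2)/(-16)) + 929516) = 1/((-18592 + (581/2)*(-1/16)) + 929516) = 1/((-18592 - 581/32) + 929516) = 1/(-595525/32 + 929516) = 1/(29148987/32) = 32/29148987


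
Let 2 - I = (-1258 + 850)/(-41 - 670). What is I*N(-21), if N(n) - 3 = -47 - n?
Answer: -7774/237 ≈ -32.802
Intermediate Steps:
N(n) = -44 - n (N(n) = 3 + (-47 - n) = -44 - n)
I = 338/237 (I = 2 - (-1258 + 850)/(-41 - 670) = 2 - (-408)/(-711) = 2 - (-408)*(-1)/711 = 2 - 1*136/237 = 2 - 136/237 = 338/237 ≈ 1.4262)
I*N(-21) = 338*(-44 - 1*(-21))/237 = 338*(-44 + 21)/237 = (338/237)*(-23) = -7774/237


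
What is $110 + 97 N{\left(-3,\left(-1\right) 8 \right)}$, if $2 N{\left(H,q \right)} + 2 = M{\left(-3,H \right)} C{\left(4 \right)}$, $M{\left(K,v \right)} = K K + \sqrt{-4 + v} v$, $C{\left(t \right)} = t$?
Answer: $1759 - 582 i \sqrt{7} \approx 1759.0 - 1539.8 i$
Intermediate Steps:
$M{\left(K,v \right)} = K^{2} + v \sqrt{-4 + v}$
$N{\left(H,q \right)} = 17 + 2 H \sqrt{-4 + H}$ ($N{\left(H,q \right)} = -1 + \frac{\left(\left(-3\right)^{2} + H \sqrt{-4 + H}\right) 4}{2} = -1 + \frac{\left(9 + H \sqrt{-4 + H}\right) 4}{2} = -1 + \frac{36 + 4 H \sqrt{-4 + H}}{2} = -1 + \left(18 + 2 H \sqrt{-4 + H}\right) = 17 + 2 H \sqrt{-4 + H}$)
$110 + 97 N{\left(-3,\left(-1\right) 8 \right)} = 110 + 97 \left(17 + 2 \left(-3\right) \sqrt{-4 - 3}\right) = 110 + 97 \left(17 + 2 \left(-3\right) \sqrt{-7}\right) = 110 + 97 \left(17 + 2 \left(-3\right) i \sqrt{7}\right) = 110 + 97 \left(17 - 6 i \sqrt{7}\right) = 110 + \left(1649 - 582 i \sqrt{7}\right) = 1759 - 582 i \sqrt{7}$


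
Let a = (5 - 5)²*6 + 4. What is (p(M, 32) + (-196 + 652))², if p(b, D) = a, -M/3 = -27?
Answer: 211600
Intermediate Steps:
M = 81 (M = -3*(-27) = 81)
a = 4 (a = 0²*6 + 4 = 0*6 + 4 = 0 + 4 = 4)
p(b, D) = 4
(p(M, 32) + (-196 + 652))² = (4 + (-196 + 652))² = (4 + 456)² = 460² = 211600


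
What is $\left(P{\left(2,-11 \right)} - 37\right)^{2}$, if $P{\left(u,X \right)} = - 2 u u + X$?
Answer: $3136$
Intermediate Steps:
$P{\left(u,X \right)} = X - 2 u^{2}$ ($P{\left(u,X \right)} = - 2 u^{2} + X = X - 2 u^{2}$)
$\left(P{\left(2,-11 \right)} - 37\right)^{2} = \left(\left(-11 - 2 \cdot 2^{2}\right) - 37\right)^{2} = \left(\left(-11 - 8\right) - 37\right)^{2} = \left(-19 - 37\right)^{2} = \left(-56\right)^{2} = 3136$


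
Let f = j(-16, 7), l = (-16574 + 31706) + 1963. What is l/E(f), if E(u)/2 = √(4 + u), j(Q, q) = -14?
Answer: -3419*I*√10/4 ≈ -2703.0*I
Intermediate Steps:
l = 17095 (l = 15132 + 1963 = 17095)
f = -14
E(u) = 2*√(4 + u)
l/E(f) = 17095/((2*√(4 - 14))) = 17095/((2*√(-10))) = 17095/((2*(I*√10))) = 17095/((2*I*√10)) = 17095*(-I*√10/20) = -3419*I*√10/4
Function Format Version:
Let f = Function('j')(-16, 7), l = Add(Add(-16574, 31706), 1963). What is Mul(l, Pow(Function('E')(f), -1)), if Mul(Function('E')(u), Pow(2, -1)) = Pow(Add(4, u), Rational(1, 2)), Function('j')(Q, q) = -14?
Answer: Mul(Rational(-3419, 4), I, Pow(10, Rational(1, 2))) ≈ Mul(-2703.0, I)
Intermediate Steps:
l = 17095 (l = Add(15132, 1963) = 17095)
f = -14
Function('E')(u) = Mul(2, Pow(Add(4, u), Rational(1, 2)))
Mul(l, Pow(Function('E')(f), -1)) = Mul(17095, Pow(Mul(2, Pow(Add(4, -14), Rational(1, 2))), -1)) = Mul(17095, Pow(Mul(2, Pow(-10, Rational(1, 2))), -1)) = Mul(17095, Pow(Mul(2, Mul(I, Pow(10, Rational(1, 2)))), -1)) = Mul(17095, Pow(Mul(2, I, Pow(10, Rational(1, 2))), -1)) = Mul(17095, Mul(Rational(-1, 20), I, Pow(10, Rational(1, 2)))) = Mul(Rational(-3419, 4), I, Pow(10, Rational(1, 2)))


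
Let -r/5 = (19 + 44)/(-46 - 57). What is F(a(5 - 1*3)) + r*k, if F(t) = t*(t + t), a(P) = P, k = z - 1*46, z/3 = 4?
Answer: -9886/103 ≈ -95.981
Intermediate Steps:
z = 12 (z = 3*4 = 12)
k = -34 (k = 12 - 1*46 = 12 - 46 = -34)
F(t) = 2*t**2 (F(t) = t*(2*t) = 2*t**2)
r = 315/103 (r = -5*(19 + 44)/(-46 - 57) = -315/(-103) = -315*(-1)/103 = -5*(-63/103) = 315/103 ≈ 3.0583)
F(a(5 - 1*3)) + r*k = 2*(5 - 1*3)**2 + (315/103)*(-34) = 2*(5 - 3)**2 - 10710/103 = 2*2**2 - 10710/103 = 2*4 - 10710/103 = 8 - 10710/103 = -9886/103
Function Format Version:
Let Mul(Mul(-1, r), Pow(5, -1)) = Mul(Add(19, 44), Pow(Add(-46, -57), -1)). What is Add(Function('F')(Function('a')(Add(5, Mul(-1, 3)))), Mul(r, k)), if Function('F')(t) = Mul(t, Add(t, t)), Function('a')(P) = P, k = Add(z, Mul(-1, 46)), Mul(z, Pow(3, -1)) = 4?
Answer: Rational(-9886, 103) ≈ -95.981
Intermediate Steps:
z = 12 (z = Mul(3, 4) = 12)
k = -34 (k = Add(12, Mul(-1, 46)) = Add(12, -46) = -34)
Function('F')(t) = Mul(2, Pow(t, 2)) (Function('F')(t) = Mul(t, Mul(2, t)) = Mul(2, Pow(t, 2)))
r = Rational(315, 103) (r = Mul(-5, Mul(Add(19, 44), Pow(Add(-46, -57), -1))) = Mul(-5, Mul(63, Pow(-103, -1))) = Mul(-5, Mul(63, Rational(-1, 103))) = Mul(-5, Rational(-63, 103)) = Rational(315, 103) ≈ 3.0583)
Add(Function('F')(Function('a')(Add(5, Mul(-1, 3)))), Mul(r, k)) = Add(Mul(2, Pow(Add(5, Mul(-1, 3)), 2)), Mul(Rational(315, 103), -34)) = Add(Mul(2, Pow(Add(5, -3), 2)), Rational(-10710, 103)) = Add(Mul(2, Pow(2, 2)), Rational(-10710, 103)) = Add(Mul(2, 4), Rational(-10710, 103)) = Add(8, Rational(-10710, 103)) = Rational(-9886, 103)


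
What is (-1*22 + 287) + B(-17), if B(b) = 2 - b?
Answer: 284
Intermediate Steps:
(-1*22 + 287) + B(-17) = (-1*22 + 287) + (2 - 1*(-17)) = (-22 + 287) + (2 + 17) = 265 + 19 = 284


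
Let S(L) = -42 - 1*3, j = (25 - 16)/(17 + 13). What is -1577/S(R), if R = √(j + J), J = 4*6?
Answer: 1577/45 ≈ 35.044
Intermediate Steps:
J = 24
j = 3/10 (j = 9/30 = 9*(1/30) = 3/10 ≈ 0.30000)
R = 9*√30/10 (R = √(3/10 + 24) = √(243/10) = 9*√30/10 ≈ 4.9295)
S(L) = -45 (S(L) = -42 - 3 = -45)
-1577/S(R) = -1577/(-45) = -1577*(-1/45) = 1577/45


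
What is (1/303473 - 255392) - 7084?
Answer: -79654379147/303473 ≈ -2.6248e+5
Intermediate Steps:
(1/303473 - 255392) - 7084 = -77504576415/303473 - 7084 = -79654379147/303473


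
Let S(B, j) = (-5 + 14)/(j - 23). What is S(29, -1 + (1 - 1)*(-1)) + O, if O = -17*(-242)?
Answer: 32909/8 ≈ 4113.6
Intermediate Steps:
S(B, j) = 9/(-23 + j)
O = 4114
S(29, -1 + (1 - 1)*(-1)) + O = 9/(-23 + (-1 + (1 - 1)*(-1))) + 4114 = 9/(-23 + (-1 + 0*(-1))) + 4114 = 9/(-23 + (-1 + 0)) + 4114 = 9/(-23 - 1) + 4114 = 9/(-24) + 4114 = 9*(-1/24) + 4114 = -3/8 + 4114 = 32909/8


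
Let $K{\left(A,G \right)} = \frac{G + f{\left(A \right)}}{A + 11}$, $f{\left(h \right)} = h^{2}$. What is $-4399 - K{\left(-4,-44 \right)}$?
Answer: $-4395$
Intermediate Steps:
$K{\left(A,G \right)} = \frac{G + A^{2}}{11 + A}$ ($K{\left(A,G \right)} = \frac{G + A^{2}}{A + 11} = \frac{G + A^{2}}{11 + A}$)
$-4399 - K{\left(-4,-44 \right)} = -4399 - \frac{-44 + \left(-4\right)^{2}}{11 - 4} = -4399 - \frac{-44 + 16}{7} = -4399 - \frac{1}{7} \left(-28\right) = -4399 - -4 = -4399 + 4 = -4395$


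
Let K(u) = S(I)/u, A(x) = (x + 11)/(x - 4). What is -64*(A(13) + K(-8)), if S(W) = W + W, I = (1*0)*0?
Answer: -512/3 ≈ -170.67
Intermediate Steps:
I = 0 (I = 0*0 = 0)
S(W) = 2*W
A(x) = (11 + x)/(-4 + x)
K(u) = 0 (K(u) = (2*0)/u = 0/u = 0)
-64*(A(13) + K(-8)) = -64*((11 + 13)/(-4 + 13) + 0) = -64*(24/9 + 0) = -64*((⅑)*24 + 0) = -64*(8/3 + 0) = -64*8/3 = -512/3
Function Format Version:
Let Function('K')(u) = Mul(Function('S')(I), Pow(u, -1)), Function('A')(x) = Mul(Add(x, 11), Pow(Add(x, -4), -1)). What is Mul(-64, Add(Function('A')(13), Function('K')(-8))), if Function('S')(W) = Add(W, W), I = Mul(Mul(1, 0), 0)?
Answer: Rational(-512, 3) ≈ -170.67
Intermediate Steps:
I = 0 (I = Mul(0, 0) = 0)
Function('S')(W) = Mul(2, W)
Function('A')(x) = Mul(Pow(Add(-4, x), -1), Add(11, x)) (Function('A')(x) = Mul(Add(11, x), Pow(Add(-4, x), -1)) = Mul(Pow(Add(-4, x), -1), Add(11, x)))
Function('K')(u) = 0 (Function('K')(u) = Mul(Mul(2, 0), Pow(u, -1)) = Mul(0, Pow(u, -1)) = 0)
Mul(-64, Add(Function('A')(13), Function('K')(-8))) = Mul(-64, Add(Mul(Pow(Add(-4, 13), -1), Add(11, 13)), 0)) = Mul(-64, Add(Mul(Pow(9, -1), 24), 0)) = Mul(-64, Add(Mul(Rational(1, 9), 24), 0)) = Mul(-64, Add(Rational(8, 3), 0)) = Mul(-64, Rational(8, 3)) = Rational(-512, 3)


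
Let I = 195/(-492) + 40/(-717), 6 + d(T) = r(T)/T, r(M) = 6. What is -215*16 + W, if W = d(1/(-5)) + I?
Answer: -408789053/117588 ≈ -3476.5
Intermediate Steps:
d(T) = -6 + 6/T
I = -53165/117588 (I = 195*(-1/492) + 40*(-1/717) = -65/164 - 40/717 = -53165/117588 ≈ -0.45213)
W = -4286333/117588 (W = (-6 + 6/(1/(-5))) - 53165/117588 = (-6 + 6/(-1/5)) - 53165/117588 = (-6 + 6*(-5)) - 53165/117588 = (-6 - 30) - 53165/117588 = -36 - 53165/117588 = -4286333/117588 ≈ -36.452)
-215*16 + W = -215*16 - 4286333/117588 = -3440 - 4286333/117588 = -408789053/117588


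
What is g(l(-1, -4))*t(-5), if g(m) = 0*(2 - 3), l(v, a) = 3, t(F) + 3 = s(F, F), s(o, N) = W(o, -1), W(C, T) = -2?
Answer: 0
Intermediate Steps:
s(o, N) = -2
t(F) = -5 (t(F) = -3 - 2 = -5)
g(m) = 0 (g(m) = 0*(-1) = 0)
g(l(-1, -4))*t(-5) = 0*(-5) = 0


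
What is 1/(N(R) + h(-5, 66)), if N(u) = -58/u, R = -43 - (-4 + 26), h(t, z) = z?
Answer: 65/4348 ≈ 0.014949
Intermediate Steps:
R = -65 (R = -43 - 1*22 = -43 - 22 = -65)
1/(N(R) + h(-5, 66)) = 1/(-58/(-65) + 66) = 1/(-58*(-1/65) + 66) = 1/(58/65 + 66) = 1/(4348/65) = 65/4348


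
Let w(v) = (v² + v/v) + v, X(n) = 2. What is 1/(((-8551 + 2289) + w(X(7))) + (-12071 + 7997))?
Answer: -1/10329 ≈ -9.6815e-5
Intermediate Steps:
w(v) = 1 + v + v² (w(v) = (v² + 1) + v = (1 + v²) + v = 1 + v + v²)
1/(((-8551 + 2289) + w(X(7))) + (-12071 + 7997)) = 1/(((-8551 + 2289) + (1 + 2 + 2²)) + (-12071 + 7997)) = 1/((-6262 + (1 + 2 + 4)) - 4074) = 1/((-6262 + 7) - 4074) = 1/(-6255 - 4074) = 1/(-10329) = -1/10329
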